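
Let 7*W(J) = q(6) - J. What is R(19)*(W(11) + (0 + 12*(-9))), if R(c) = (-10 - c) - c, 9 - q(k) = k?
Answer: 36672/7 ≈ 5238.9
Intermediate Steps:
q(k) = 9 - k
R(c) = -10 - 2*c
W(J) = 3/7 - J/7 (W(J) = ((9 - 1*6) - J)/7 = ((9 - 6) - J)/7 = (3 - J)/7 = 3/7 - J/7)
R(19)*(W(11) + (0 + 12*(-9))) = (-10 - 2*19)*((3/7 - ⅐*11) + (0 + 12*(-9))) = (-10 - 38)*((3/7 - 11/7) + (0 - 108)) = -48*(-8/7 - 108) = -48*(-764/7) = 36672/7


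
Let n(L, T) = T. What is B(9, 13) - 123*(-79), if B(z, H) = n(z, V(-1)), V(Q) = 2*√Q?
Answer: 9717 + 2*I ≈ 9717.0 + 2.0*I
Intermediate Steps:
B(z, H) = 2*I (B(z, H) = 2*√(-1) = 2*I)
B(9, 13) - 123*(-79) = 2*I - 123*(-79) = 2*I + 9717 = 9717 + 2*I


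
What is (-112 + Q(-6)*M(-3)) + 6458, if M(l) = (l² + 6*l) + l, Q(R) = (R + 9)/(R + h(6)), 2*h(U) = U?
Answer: 6358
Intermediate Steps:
h(U) = U/2
Q(R) = (9 + R)/(3 + R) (Q(R) = (R + 9)/(R + (½)*6) = (9 + R)/(R + 3) = (9 + R)/(3 + R))
M(l) = l² + 7*l
(-112 + Q(-6)*M(-3)) + 6458 = (-112 + ((9 - 6)/(3 - 6))*(-3*(7 - 3))) + 6458 = (-112 + (3/(-3))*(-3*4)) + 6458 = (-112 - ⅓*3*(-12)) + 6458 = (-112 - 1*(-12)) + 6458 = (-112 + 12) + 6458 = -100 + 6458 = 6358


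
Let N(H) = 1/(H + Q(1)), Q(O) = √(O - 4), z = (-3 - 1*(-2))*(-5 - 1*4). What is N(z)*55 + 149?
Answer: 4337/28 - 55*I*√3/84 ≈ 154.89 - 1.1341*I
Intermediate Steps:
z = 9 (z = (-3 + 2)*(-5 - 4) = -1*(-9) = 9)
Q(O) = √(-4 + O)
N(H) = 1/(H + I*√3) (N(H) = 1/(H + √(-4 + 1)) = 1/(H + √(-3)) = 1/(H + I*√3))
N(z)*55 + 149 = 55/(9 + I*√3) + 149 = 149 + 55/(9 + I*√3)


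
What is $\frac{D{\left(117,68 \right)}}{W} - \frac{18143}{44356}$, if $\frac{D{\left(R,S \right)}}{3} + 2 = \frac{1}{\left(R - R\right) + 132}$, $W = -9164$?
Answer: $- \frac{1825970565}{4471262224} \approx -0.40838$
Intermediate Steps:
$D{\left(R,S \right)} = - \frac{263}{44}$ ($D{\left(R,S \right)} = -6 + \frac{3}{\left(R - R\right) + 132} = -6 + \frac{3}{0 + 132} = -6 + \frac{3}{132} = -6 + 3 \cdot \frac{1}{132} = -6 + \frac{1}{44} = - \frac{263}{44}$)
$\frac{D{\left(117,68 \right)}}{W} - \frac{18143}{44356} = - \frac{263}{44 \left(-9164\right)} - \frac{18143}{44356} = \left(- \frac{263}{44}\right) \left(- \frac{1}{9164}\right) - \frac{18143}{44356} = \frac{263}{403216} - \frac{18143}{44356} = - \frac{1825970565}{4471262224}$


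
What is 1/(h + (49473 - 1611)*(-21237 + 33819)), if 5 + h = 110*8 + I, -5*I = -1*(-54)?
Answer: 5/3011002741 ≈ 1.6606e-9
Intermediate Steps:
I = -54/5 (I = -(-1)*(-54)/5 = -⅕*54 = -54/5 ≈ -10.800)
h = 4321/5 (h = -5 + (110*8 - 54/5) = -5 + (880 - 54/5) = -5 + 4346/5 = 4321/5 ≈ 864.20)
1/(h + (49473 - 1611)*(-21237 + 33819)) = 1/(4321/5 + (49473 - 1611)*(-21237 + 33819)) = 1/(4321/5 + 47862*12582) = 1/(4321/5 + 602199684) = 1/(3011002741/5) = 5/3011002741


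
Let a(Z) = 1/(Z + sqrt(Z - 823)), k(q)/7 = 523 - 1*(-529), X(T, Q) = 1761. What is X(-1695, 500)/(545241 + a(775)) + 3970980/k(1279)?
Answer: 11079890064112626683103/20547024095312698739 + 1761*I*sqrt(3)/44643181087045516 ≈ 539.25 + 6.8323e-14*I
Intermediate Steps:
k(q) = 7364 (k(q) = 7*(523 - 1*(-529)) = 7*(523 + 529) = 7*1052 = 7364)
a(Z) = 1/(Z + sqrt(-823 + Z))
X(-1695, 500)/(545241 + a(775)) + 3970980/k(1279) = 1761/(545241 + 1/(775 + sqrt(-823 + 775))) + 3970980/7364 = 1761/(545241 + 1/(775 + sqrt(-48))) + 3970980*(1/7364) = 1761/(545241 + 1/(775 + 4*I*sqrt(3))) + 992745/1841 = 992745/1841 + 1761/(545241 + 1/(775 + 4*I*sqrt(3)))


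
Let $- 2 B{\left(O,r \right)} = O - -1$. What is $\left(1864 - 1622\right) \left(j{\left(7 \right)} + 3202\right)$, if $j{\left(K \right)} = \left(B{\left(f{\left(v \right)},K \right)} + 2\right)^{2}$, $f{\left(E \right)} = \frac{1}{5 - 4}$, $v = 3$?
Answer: $775126$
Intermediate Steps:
$f{\left(E \right)} = 1$ ($f{\left(E \right)} = 1^{-1} = 1$)
$B{\left(O,r \right)} = - \frac{1}{2} - \frac{O}{2}$ ($B{\left(O,r \right)} = - \frac{O - -1}{2} = - \frac{O + 1}{2} = - \frac{1 + O}{2} = - \frac{1}{2} - \frac{O}{2}$)
$j{\left(K \right)} = 1$ ($j{\left(K \right)} = \left(\left(- \frac{1}{2} - \frac{1}{2}\right) + 2\right)^{2} = \left(-1 + 2\right)^{2} = 1^{2} = 1$)
$\left(1864 - 1622\right) \left(j{\left(7 \right)} + 3202\right) = \left(1864 - 1622\right) \left(1 + 3202\right) = 242 \cdot 3203 = 775126$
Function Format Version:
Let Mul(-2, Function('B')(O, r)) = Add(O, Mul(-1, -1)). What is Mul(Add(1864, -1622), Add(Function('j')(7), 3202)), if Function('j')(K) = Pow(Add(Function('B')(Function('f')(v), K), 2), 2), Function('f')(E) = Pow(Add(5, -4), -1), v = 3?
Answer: 775126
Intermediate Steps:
Function('f')(E) = 1 (Function('f')(E) = Pow(1, -1) = 1)
Function('B')(O, r) = Add(Rational(-1, 2), Mul(Rational(-1, 2), O)) (Function('B')(O, r) = Mul(Rational(-1, 2), Add(O, Mul(-1, -1))) = Mul(Rational(-1, 2), Add(O, 1)) = Mul(Rational(-1, 2), Add(1, O)) = Add(Rational(-1, 2), Mul(Rational(-1, 2), O)))
Function('j')(K) = 1 (Function('j')(K) = Pow(Add(Add(Rational(-1, 2), Mul(Rational(-1, 2), 1)), 2), 2) = Pow(Add(Add(Rational(-1, 2), Rational(-1, 2)), 2), 2) = Pow(Add(-1, 2), 2) = Pow(1, 2) = 1)
Mul(Add(1864, -1622), Add(Function('j')(7), 3202)) = Mul(Add(1864, -1622), Add(1, 3202)) = Mul(242, 3203) = 775126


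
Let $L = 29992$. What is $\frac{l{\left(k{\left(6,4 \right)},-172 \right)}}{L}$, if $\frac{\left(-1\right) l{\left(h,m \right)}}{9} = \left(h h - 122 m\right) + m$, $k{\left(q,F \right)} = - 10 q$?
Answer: $- \frac{54927}{7498} \approx -7.3256$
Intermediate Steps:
$l{\left(h,m \right)} = - 9 h^{2} + 1089 m$ ($l{\left(h,m \right)} = - 9 \left(\left(h h - 122 m\right) + m\right) = - 9 \left(\left(h^{2} - 122 m\right) + m\right) = - 9 \left(h^{2} - 121 m\right) = - 9 h^{2} + 1089 m$)
$\frac{l{\left(k{\left(6,4 \right)},-172 \right)}}{L} = \frac{- 9 \left(\left(-10\right) 6\right)^{2} + 1089 \left(-172\right)}{29992} = \left(- 9 \left(-60\right)^{2} - 187308\right) \frac{1}{29992} = \left(\left(-9\right) 3600 - 187308\right) \frac{1}{29992} = \left(-32400 - 187308\right) \frac{1}{29992} = \left(-219708\right) \frac{1}{29992} = - \frac{54927}{7498}$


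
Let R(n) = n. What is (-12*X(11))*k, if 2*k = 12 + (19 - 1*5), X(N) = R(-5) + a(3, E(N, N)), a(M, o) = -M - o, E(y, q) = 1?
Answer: 1404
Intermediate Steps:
X(N) = -9 (X(N) = -5 + (-1*3 - 1*1) = -5 + (-3 - 1) = -5 - 4 = -9)
k = 13 (k = (12 + (19 - 1*5))/2 = (12 + (19 - 5))/2 = (12 + 14)/2 = (½)*26 = 13)
(-12*X(11))*k = -12*(-9)*13 = 108*13 = 1404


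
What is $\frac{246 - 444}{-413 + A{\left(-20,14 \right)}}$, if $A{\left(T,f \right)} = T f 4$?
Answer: $\frac{66}{511} \approx 0.12916$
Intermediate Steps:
$A{\left(T,f \right)} = 4 T f$
$\frac{246 - 444}{-413 + A{\left(-20,14 \right)}} = \frac{246 - 444}{-413 + 4 \left(-20\right) 14} = - \frac{198}{-413 - 1120} = - \frac{198}{-1533} = \left(-198\right) \left(- \frac{1}{1533}\right) = \frac{66}{511}$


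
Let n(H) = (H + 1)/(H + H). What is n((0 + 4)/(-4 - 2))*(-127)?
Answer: 127/4 ≈ 31.750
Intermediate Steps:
n(H) = (1 + H)/(2*H) (n(H) = (1 + H)/((2*H)) = (1 + H)*(1/(2*H)) = (1 + H)/(2*H))
n((0 + 4)/(-4 - 2))*(-127) = ((1 + (0 + 4)/(-4 - 2))/(2*(((0 + 4)/(-4 - 2)))))*(-127) = ((1 + 4/(-6))/(2*((4/(-6)))))*(-127) = ((1 + 4*(-⅙))/(2*((4*(-⅙)))))*(-127) = ((1 - ⅔)/(2*(-⅔)))*(-127) = ((½)*(-3/2)*(⅓))*(-127) = -¼*(-127) = 127/4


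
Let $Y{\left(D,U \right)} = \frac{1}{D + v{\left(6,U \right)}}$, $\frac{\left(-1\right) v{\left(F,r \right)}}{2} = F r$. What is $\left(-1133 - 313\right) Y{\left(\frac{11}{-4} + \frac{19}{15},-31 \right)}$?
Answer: $- \frac{86760}{22231} \approx -3.9027$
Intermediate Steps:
$v{\left(F,r \right)} = - 2 F r$
$Y{\left(D,U \right)} = \frac{1}{D - 12 U}$
$\left(-1133 - 313\right) Y{\left(\frac{11}{-4} + \frac{19}{15},-31 \right)} = \frac{-1133 - 313}{\left(\frac{11}{-4} + \frac{19}{15}\right) - -372} = - \frac{1446}{\left(11 \left(- \frac{1}{4}\right) + 19 \cdot \frac{1}{15}\right) + 372} = - \frac{1446}{\left(- \frac{11}{4} + \frac{19}{15}\right) + 372} = - \frac{1446}{- \frac{89}{60} + 372} = - \frac{1446}{\frac{22231}{60}} = \left(-1446\right) \frac{60}{22231} = - \frac{86760}{22231}$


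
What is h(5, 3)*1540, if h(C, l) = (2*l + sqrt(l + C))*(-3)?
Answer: -27720 - 9240*sqrt(2) ≈ -40787.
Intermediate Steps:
h(C, l) = -6*l - 3*sqrt(C + l) (h(C, l) = (2*l + sqrt(C + l))*(-3) = (sqrt(C + l) + 2*l)*(-3) = -6*l - 3*sqrt(C + l))
h(5, 3)*1540 = (-6*3 - 3*sqrt(5 + 3))*1540 = (-18 - 6*sqrt(2))*1540 = -27720 - 9240*sqrt(2)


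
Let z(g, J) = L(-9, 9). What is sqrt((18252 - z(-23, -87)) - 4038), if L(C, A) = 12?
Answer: 3*sqrt(1578) ≈ 119.17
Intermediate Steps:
z(g, J) = 12
sqrt((18252 - z(-23, -87)) - 4038) = sqrt((18252 - 1*12) - 4038) = sqrt((18252 - 12) - 4038) = sqrt(18240 - 4038) = sqrt(14202) = 3*sqrt(1578)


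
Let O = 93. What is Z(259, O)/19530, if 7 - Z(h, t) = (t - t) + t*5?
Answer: -229/9765 ≈ -0.023451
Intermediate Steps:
Z(h, t) = 7 - 5*t (Z(h, t) = 7 - ((t - t) + t*5) = 7 - (0 + 5*t) = 7 - 5*t)
Z(259, O)/19530 = (7 - 5*93)/19530 = (7 - 465)*(1/19530) = -458*1/19530 = -229/9765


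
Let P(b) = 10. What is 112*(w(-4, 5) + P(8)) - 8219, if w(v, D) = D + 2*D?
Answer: -5419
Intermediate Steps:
w(v, D) = 3*D
112*(w(-4, 5) + P(8)) - 8219 = 112*(3*5 + 10) - 8219 = 112*(15 + 10) - 8219 = 112*25 - 8219 = 2800 - 8219 = -5419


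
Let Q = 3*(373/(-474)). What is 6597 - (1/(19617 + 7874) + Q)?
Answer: 28664838051/4343578 ≈ 6599.4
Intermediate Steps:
Q = -373/158 (Q = 3*(373*(-1/474)) = 3*(-373/474) = -373/158 ≈ -2.3608)
6597 - (1/(19617 + 7874) + Q) = 6597 - (1/(19617 + 7874) - 373/158) = 6597 - (1/27491 - 373/158) = 6597 - 1*(-10253985/4343578) = 6597 + 10253985/4343578 = 28664838051/4343578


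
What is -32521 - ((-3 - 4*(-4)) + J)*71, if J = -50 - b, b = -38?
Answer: -32592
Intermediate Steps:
J = -12 (J = -50 - 1*(-38) = -50 + 38 = -12)
-32521 - ((-3 - 4*(-4)) + J)*71 = -32521 - ((-3 - 4*(-4)) - 12)*71 = -32521 - ((-3 + 16) - 12)*71 = -32521 - (13 - 12)*71 = -32521 - 71 = -32592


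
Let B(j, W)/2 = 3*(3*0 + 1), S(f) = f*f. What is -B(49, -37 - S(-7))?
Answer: -6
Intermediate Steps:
S(f) = f²
B(j, W) = 6 (B(j, W) = 2*(3*(3*0 + 1)) = 2*(3*(0 + 1)) = 2*(3*1) = 2*3 = 6)
-B(49, -37 - S(-7)) = -1*6 = -6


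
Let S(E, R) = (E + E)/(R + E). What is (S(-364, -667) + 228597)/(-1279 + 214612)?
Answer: 235684235/219946323 ≈ 1.0716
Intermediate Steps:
S(E, R) = 2*E/(E + R) (S(E, R) = (2*E)/(E + R) = 2*E/(E + R))
(S(-364, -667) + 228597)/(-1279 + 214612) = (2*(-364)/(-364 - 667) + 228597)/(-1279 + 214612) = (2*(-364)/(-1031) + 228597)/213333 = (2*(-364)*(-1/1031) + 228597)*(1/213333) = (728/1031 + 228597)*(1/213333) = (235684235/1031)*(1/213333) = 235684235/219946323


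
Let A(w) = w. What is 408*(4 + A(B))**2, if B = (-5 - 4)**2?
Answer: 2947800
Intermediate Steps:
B = 81 (B = (-9)**2 = 81)
408*(4 + A(B))**2 = 408*(4 + 81)**2 = 408*85**2 = 408*7225 = 2947800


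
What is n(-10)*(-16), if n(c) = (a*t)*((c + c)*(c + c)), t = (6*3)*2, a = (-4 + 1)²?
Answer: -2073600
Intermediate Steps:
a = 9 (a = (-3)² = 9)
t = 36 (t = 18*2 = 36)
n(c) = 1296*c² (n(c) = (9*36)*((c + c)*(c + c)) = 324*((2*c)*(2*c)) = 324*(4*c²) = 1296*c²)
n(-10)*(-16) = (1296*(-10)²)*(-16) = (1296*100)*(-16) = 129600*(-16) = -2073600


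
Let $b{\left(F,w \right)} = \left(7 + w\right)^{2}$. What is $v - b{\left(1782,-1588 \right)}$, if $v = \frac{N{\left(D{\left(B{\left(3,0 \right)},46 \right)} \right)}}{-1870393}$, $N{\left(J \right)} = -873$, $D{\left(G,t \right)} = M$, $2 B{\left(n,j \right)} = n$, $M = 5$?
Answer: $- \frac{4675161396600}{1870393} \approx -2.4996 \cdot 10^{6}$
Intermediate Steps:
$B{\left(n,j \right)} = \frac{n}{2}$
$D{\left(G,t \right)} = 5$
$v = \frac{873}{1870393}$ ($v = - \frac{873}{-1870393} = \left(-873\right) \left(- \frac{1}{1870393}\right) = \frac{873}{1870393} \approx 0.00046675$)
$v - b{\left(1782,-1588 \right)} = \frac{873}{1870393} - \left(7 - 1588\right)^{2} = \frac{873}{1870393} - \left(-1581\right)^{2} = \frac{873}{1870393} - 2499561 = - \frac{4675161396600}{1870393}$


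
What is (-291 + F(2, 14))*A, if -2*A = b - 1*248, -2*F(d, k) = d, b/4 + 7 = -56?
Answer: -73000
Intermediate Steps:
b = -252 (b = -28 + 4*(-56) = -28 - 224 = -252)
F(d, k) = -d/2
A = 250 (A = -(-252 - 1*248)/2 = -(-252 - 248)/2 = -½*(-500) = 250)
(-291 + F(2, 14))*A = (-291 - ½*2)*250 = (-291 - 1)*250 = -292*250 = -73000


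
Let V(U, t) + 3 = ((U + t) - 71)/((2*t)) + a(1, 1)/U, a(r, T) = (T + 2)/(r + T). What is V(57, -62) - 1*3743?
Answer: -4412035/1178 ≈ -3745.4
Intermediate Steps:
a(r, T) = (2 + T)/(T + r)
V(U, t) = -3 + 3/(2*U) + (-71 + U + t)/(2*t) (V(U, t) = -3 + (((U + t) - 71)/((2*t)) + ((2 + 1)/(1 + 1))/U) = -3 + ((-71 + U + t)*(1/(2*t)) + (3/2)/U) = -3 + ((-71 + U + t)/(2*t) + ((1/2)*3)/U) = -3 + ((-71 + U + t)/(2*t) + 3/(2*U)) = -3 + (3/(2*U) + (-71 + U + t)/(2*t)) = -3 + 3/(2*U) + (-71 + U + t)/(2*t))
V(57, -62) - 1*3743 = (1/2)*(3*(-62) + 57*(-71 + 57) - 5*57*(-62))/(57*(-62)) - 1*3743 = (1/2)*(1/57)*(-1/62)*(-186 + 57*(-14) + 17670) - 3743 = (1/2)*(1/57)*(-1/62)*(-186 - 798 + 17670) - 3743 = (1/2)*(1/57)*(-1/62)*16686 - 3743 = -2781/1178 - 3743 = -4412035/1178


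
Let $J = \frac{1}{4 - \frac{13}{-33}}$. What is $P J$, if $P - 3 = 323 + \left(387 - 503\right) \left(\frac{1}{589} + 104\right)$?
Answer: $- \frac{228155334}{85405} \approx -2671.5$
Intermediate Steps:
$J = \frac{33}{145}$ ($J = \frac{1}{4 - - \frac{13}{33}} = \frac{1}{4 + \frac{13}{33}} = \frac{1}{\frac{145}{33}} = \frac{33}{145} \approx 0.22759$)
$P = - \frac{6913798}{589}$ ($P = 3 + \left(323 + \left(387 - 503\right) \left(\frac{1}{589} + 104\right)\right) = 3 + \left(323 - 116 \left(\frac{1}{589} + 104\right)\right) = 3 + \left(323 - \frac{7105812}{589}\right) = 3 - \frac{6915565}{589} = - \frac{6913798}{589} \approx -11738.0$)
$P J = \left(- \frac{6913798}{589}\right) \frac{33}{145} = - \frac{228155334}{85405}$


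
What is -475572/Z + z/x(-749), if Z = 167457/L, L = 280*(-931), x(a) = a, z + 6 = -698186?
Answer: 30990675582928/41808431 ≈ 7.4125e+5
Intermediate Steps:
z = -698192 (z = -6 - 698186 = -698192)
L = -260680
Z = -167457/260680 (Z = 167457/(-260680) = 167457*(-1/260680) = -167457/260680 ≈ -0.64239)
-475572/Z + z/x(-749) = -475572/(-167457/260680) - 698192/(-749) = -475572*(-260680/167457) - 698192*(-1/749) = 41324036320/55819 + 698192/749 = 30990675582928/41808431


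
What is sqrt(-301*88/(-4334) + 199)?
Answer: sqrt(7960179)/197 ≈ 14.322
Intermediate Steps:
sqrt(-301*88/(-4334) + 199) = sqrt(-26488*(-1/4334) + 199) = sqrt(1204/197 + 199) = sqrt(40407/197) = sqrt(7960179)/197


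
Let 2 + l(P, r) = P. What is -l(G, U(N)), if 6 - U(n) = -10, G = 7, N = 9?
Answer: -5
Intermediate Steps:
U(n) = 16 (U(n) = 6 - 1*(-10) = 6 + 10 = 16)
l(P, r) = -2 + P
-l(G, U(N)) = -(-2 + 7) = -1*5 = -5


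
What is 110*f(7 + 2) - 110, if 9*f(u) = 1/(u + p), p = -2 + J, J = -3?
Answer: -1925/18 ≈ -106.94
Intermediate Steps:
p = -5 (p = -2 - 3 = -5)
f(u) = 1/(9*(-5 + u)) (f(u) = 1/(9*(u - 5)) = 1/(9*(-5 + u)))
110*f(7 + 2) - 110 = 110*(1/(9*(-5 + (7 + 2)))) - 110 = 110*(1/(9*(-5 + 9))) - 110 = 110*((⅑)/4) - 110 = 110*((⅑)*(¼)) - 110 = 110*(1/36) - 110 = 55/18 - 110 = -1925/18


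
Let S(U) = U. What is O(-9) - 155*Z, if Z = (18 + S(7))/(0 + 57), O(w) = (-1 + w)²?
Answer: 1825/57 ≈ 32.018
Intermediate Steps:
Z = 25/57 (Z = (18 + 7)/(0 + 57) = 25/57 ≈ 0.43860)
O(-9) - 155*Z = (-1 - 9)² - 155*25/57 = (-10)² - 3875/57 = 100 - 3875/57 = 1825/57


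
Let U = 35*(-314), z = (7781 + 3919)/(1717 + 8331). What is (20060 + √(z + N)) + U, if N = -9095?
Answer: 9070 + I*√3586463255/628 ≈ 9070.0 + 95.362*I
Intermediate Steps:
z = 2925/2512 (z = 11700/10048 = 11700*(1/10048) = 2925/2512 ≈ 1.1644)
U = -10990
(20060 + √(z + N)) + U = (20060 + √(2925/2512 - 9095)) - 10990 = (20060 + √(-22843715/2512)) - 10990 = (20060 + I*√3586463255/628) - 10990 = 9070 + I*√3586463255/628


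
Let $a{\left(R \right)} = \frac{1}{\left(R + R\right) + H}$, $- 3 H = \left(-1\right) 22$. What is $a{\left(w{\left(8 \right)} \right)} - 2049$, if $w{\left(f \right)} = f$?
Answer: $- \frac{143427}{70} \approx -2049.0$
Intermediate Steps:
$H = \frac{22}{3}$ ($H = - \frac{\left(-1\right) 22}{3} = \left(- \frac{1}{3}\right) \left(-22\right) = \frac{22}{3} \approx 7.3333$)
$a{\left(R \right)} = \frac{1}{\frac{22}{3} + 2 R}$ ($a{\left(R \right)} = \frac{1}{\left(R + R\right) + \frac{22}{3}} = \frac{1}{2 R + \frac{22}{3}} = \frac{1}{\frac{22}{3} + 2 R}$)
$a{\left(w{\left(8 \right)} \right)} - 2049 = \frac{3}{2 \left(11 + 3 \cdot 8\right)} - 2049 = \frac{3}{2 \left(11 + 24\right)} - 2049 = \frac{3}{2 \cdot 35} - 2049 = \frac{3}{2} \cdot \frac{1}{35} - 2049 = \frac{3}{70} - 2049 = - \frac{143427}{70}$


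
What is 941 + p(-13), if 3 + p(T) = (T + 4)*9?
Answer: 857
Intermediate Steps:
p(T) = 33 + 9*T (p(T) = -3 + (T + 4)*9 = -3 + (4 + T)*9 = -3 + (36 + 9*T) = 33 + 9*T)
941 + p(-13) = 941 + (33 + 9*(-13)) = 941 + (33 - 117) = 941 - 84 = 857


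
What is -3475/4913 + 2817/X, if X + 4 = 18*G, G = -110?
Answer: -20734321/9747392 ≈ -2.1272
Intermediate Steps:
X = -1984 (X = -4 + 18*(-110) = -4 - 1980 = -1984)
-3475/4913 + 2817/X = -3475/4913 + 2817/(-1984) = -3475*1/4913 + 2817*(-1/1984) = -3475/4913 - 2817/1984 = -20734321/9747392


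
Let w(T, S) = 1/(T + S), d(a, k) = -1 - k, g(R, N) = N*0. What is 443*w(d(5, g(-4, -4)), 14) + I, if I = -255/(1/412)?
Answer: -1365337/13 ≈ -1.0503e+5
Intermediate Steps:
g(R, N) = 0
w(T, S) = 1/(S + T)
I = -105060 (I = -255/1/412 = -255*412 = -105060)
443*w(d(5, g(-4, -4)), 14) + I = 443/(14 + (-1 - 1*0)) - 105060 = 443/(14 + (-1 + 0)) - 105060 = 443/(14 - 1) - 105060 = 443/13 - 105060 = -1365337/13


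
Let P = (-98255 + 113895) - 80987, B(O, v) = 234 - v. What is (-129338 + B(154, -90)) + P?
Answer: -194361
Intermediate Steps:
P = -65347 (P = 15640 - 80987 = -65347)
(-129338 + B(154, -90)) + P = (-129338 + (234 - 1*(-90))) - 65347 = (-129338 + (234 + 90)) - 65347 = (-129338 + 324) - 65347 = -129014 - 65347 = -194361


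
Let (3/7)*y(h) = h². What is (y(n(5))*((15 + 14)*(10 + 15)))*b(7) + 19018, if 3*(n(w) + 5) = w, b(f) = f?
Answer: 4065986/27 ≈ 1.5059e+5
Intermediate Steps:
n(w) = -5 + w/3
y(h) = 7*h²/3
(y(n(5))*((15 + 14)*(10 + 15)))*b(7) + 19018 = ((7*(-5 + (⅓)*5)²/3)*((15 + 14)*(10 + 15)))*7 + 19018 = ((7*(-5 + 5/3)²/3)*(29*25))*7 + 19018 = ((7*(-10/3)²/3)*725)*7 + 19018 = (((7/3)*(100/9))*725)*7 + 19018 = ((700/27)*725)*7 + 19018 = (507500/27)*7 + 19018 = 3552500/27 + 19018 = 4065986/27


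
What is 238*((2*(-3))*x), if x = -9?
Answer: 12852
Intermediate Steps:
238*((2*(-3))*x) = 238*((2*(-3))*(-9)) = 238*(-6*(-9)) = 238*54 = 12852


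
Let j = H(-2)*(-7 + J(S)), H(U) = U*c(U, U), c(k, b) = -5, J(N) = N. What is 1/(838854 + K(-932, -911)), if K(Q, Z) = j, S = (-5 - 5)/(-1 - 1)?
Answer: 1/838834 ≈ 1.1921e-6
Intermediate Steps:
S = 5 (S = -10/(-2) = -10*(-½) = 5)
H(U) = -5*U (H(U) = U*(-5) = -5*U)
j = -20 (j = (-5*(-2))*(-7 + 5) = 10*(-2) = -20)
K(Q, Z) = -20
1/(838854 + K(-932, -911)) = 1/(838854 - 20) = 1/838834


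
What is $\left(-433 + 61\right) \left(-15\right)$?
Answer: $5580$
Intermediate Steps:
$\left(-433 + 61\right) \left(-15\right) = \left(-372\right) \left(-15\right) = 5580$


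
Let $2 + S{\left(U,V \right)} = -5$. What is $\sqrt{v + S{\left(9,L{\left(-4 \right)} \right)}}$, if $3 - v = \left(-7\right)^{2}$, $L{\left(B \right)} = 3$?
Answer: $i \sqrt{53} \approx 7.2801 i$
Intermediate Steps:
$v = -46$ ($v = 3 - \left(-7\right)^{2} = 3 - 49 = -46$)
$S{\left(U,V \right)} = -7$ ($S{\left(U,V \right)} = -2 - 5 = -7$)
$\sqrt{v + S{\left(9,L{\left(-4 \right)} \right)}} = \sqrt{-46 - 7} = \sqrt{-53} = i \sqrt{53}$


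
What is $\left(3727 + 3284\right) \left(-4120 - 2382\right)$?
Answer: $-45585522$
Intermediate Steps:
$\left(3727 + 3284\right) \left(-4120 - 2382\right) = 7011 \left(-6502\right) = -45585522$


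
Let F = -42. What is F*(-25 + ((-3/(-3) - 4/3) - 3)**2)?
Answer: 1750/3 ≈ 583.33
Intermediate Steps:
F*(-25 + ((-3/(-3) - 4/3) - 3)**2) = -42*(-25 + ((-3/(-3) - 4/3) - 3)**2) = -42*(-25 + ((-3*(-1/3) - 4*1/3) - 3)**2) = -42*(-25 + ((1 - 4/3) - 3)**2) = -42*(-25 + (-1/3 - 3)**2) = -42*(-25 + (-10/3)**2) = -42*(-25 + 100/9) = -42*(-125/9) = 1750/3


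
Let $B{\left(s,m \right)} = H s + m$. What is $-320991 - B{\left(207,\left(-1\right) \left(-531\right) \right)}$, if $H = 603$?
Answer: $-446343$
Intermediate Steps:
$B{\left(s,m \right)} = m + 603 s$ ($B{\left(s,m \right)} = 603 s + m = m + 603 s$)
$-320991 - B{\left(207,\left(-1\right) \left(-531\right) \right)} = -320991 - \left(\left(-1\right) \left(-531\right) + 603 \cdot 207\right) = -320991 - \left(531 + 124821\right) = -320991 - 125352 = -446343$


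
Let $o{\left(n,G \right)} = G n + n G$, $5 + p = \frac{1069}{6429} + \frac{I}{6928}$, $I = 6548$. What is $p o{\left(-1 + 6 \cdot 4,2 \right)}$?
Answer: $- \frac{995885257}{2783757} \approx -357.75$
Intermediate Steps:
$p = - \frac{43299359}{11135028}$ ($p = -5 + \left(\frac{1069}{6429} + \frac{6548}{6928}\right) = -5 + \left(1069 \cdot \frac{1}{6429} + 6548 \cdot \frac{1}{6928}\right) = -5 + \left(\frac{1069}{6429} + \frac{1637}{1732}\right) = -5 + \frac{12375781}{11135028} = - \frac{43299359}{11135028} \approx -3.8886$)
$o{\left(n,G \right)} = 2 G n$ ($o{\left(n,G \right)} = G n + G n = 2 G n$)
$p o{\left(-1 + 6 \cdot 4,2 \right)} = - \frac{43299359 \cdot 2 \cdot 2 \left(-1 + 6 \cdot 4\right)}{11135028} = - \frac{43299359 \cdot 2 \cdot 2 \left(-1 + 24\right)}{11135028} = - \frac{43299359 \cdot 2 \cdot 2 \cdot 23}{11135028} = \left(- \frac{43299359}{11135028}\right) 92 = - \frac{995885257}{2783757}$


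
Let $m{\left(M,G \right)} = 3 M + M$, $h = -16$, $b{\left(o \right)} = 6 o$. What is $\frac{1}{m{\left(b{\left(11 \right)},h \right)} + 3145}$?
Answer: $\frac{1}{3409} \approx 0.00029334$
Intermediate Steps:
$m{\left(M,G \right)} = 4 M$
$\frac{1}{m{\left(b{\left(11 \right)},h \right)} + 3145} = \frac{1}{4 \cdot 6 \cdot 11 + 3145} = \frac{1}{4 \cdot 66 + 3145} = \frac{1}{264 + 3145} = \frac{1}{3409}$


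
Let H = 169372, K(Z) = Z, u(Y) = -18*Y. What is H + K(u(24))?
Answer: 168940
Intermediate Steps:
H + K(u(24)) = 169372 - 18*24 = 169372 - 432 = 168940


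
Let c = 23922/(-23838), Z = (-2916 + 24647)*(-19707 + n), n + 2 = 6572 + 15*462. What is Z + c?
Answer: -535895395428/3973 ≈ -1.3488e+8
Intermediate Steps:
n = 13500 (n = -2 + (6572 + 15*462) = -2 + (6572 + 6930) = -2 + 13502 = 13500)
Z = -134884317 (Z = (-2916 + 24647)*(-19707 + 13500) = 21731*(-6207) = -134884317)
c = -3987/3973 (c = 23922*(-1/23838) = -3987/3973 ≈ -1.0035)
Z + c = -134884317 - 3987/3973 = -535895395428/3973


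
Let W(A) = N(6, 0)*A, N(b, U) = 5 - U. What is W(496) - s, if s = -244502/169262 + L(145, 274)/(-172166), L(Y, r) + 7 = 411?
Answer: 18078060953335/7285290373 ≈ 2481.4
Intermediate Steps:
L(Y, r) = 404 (L(Y, r) = -7 + 411 = 404)
W(A) = 5*A (W(A) = (5 - 1*0)*A = (5 + 0)*A = 5*A)
s = -10540828295/7285290373 (s = -244502/169262 + 404/(-172166) = -244502*1/169262 + 404*(-1/172166) = -122251/84631 - 202/86083 = -10540828295/7285290373 ≈ -1.4469)
W(496) - s = 5*496 - 1*(-10540828295/7285290373) = 2480 + 10540828295/7285290373 = 18078060953335/7285290373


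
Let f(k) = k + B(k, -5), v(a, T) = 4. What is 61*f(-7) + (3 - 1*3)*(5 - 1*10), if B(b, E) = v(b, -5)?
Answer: -183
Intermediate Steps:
B(b, E) = 4
f(k) = 4 + k (f(k) = k + 4 = 4 + k)
61*f(-7) + (3 - 1*3)*(5 - 1*10) = 61*(4 - 7) + (3 - 1*3)*(5 - 1*10) = 61*(-3) + (3 - 3)*(5 - 10) = -183 + 0*(-5) = -183 + 0 = -183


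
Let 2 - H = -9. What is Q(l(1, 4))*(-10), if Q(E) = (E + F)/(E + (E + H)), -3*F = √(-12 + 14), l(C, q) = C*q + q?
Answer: -80/27 + 10*√2/81 ≈ -2.7884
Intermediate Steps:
H = 11 (H = 2 - 1*(-9) = 2 + 9 = 11)
l(C, q) = q + C*q
F = -√2/3 (F = -√(-12 + 14)/3 = -√2/3 ≈ -0.47140)
Q(E) = (E - √2/3)/(11 + 2*E) (Q(E) = (E - √2/3)/(E + (E + 11)) = (E - √2/3)/(E + (11 + E)) = (E - √2/3)/(11 + 2*E))
Q(l(1, 4))*(-10) = ((-√2 + 3*(4*(1 + 1)))/(3*(11 + 2*(4*(1 + 1)))))*(-10) = ((-√2 + 3*(4*2))/(3*(11 + 2*(4*2))))*(-10) = ((-√2 + 3*8)/(3*(11 + 2*8)))*(-10) = ((-√2 + 24)/(3*(11 + 16)))*(-10) = ((⅓)*(24 - √2)/27)*(-10) = ((⅓)*(1/27)*(24 - √2))*(-10) = (8/27 - √2/81)*(-10) = -80/27 + 10*√2/81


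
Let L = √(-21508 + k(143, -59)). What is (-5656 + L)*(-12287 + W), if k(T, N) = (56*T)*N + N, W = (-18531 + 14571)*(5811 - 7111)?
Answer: -29047592728 + 5135713*I*√494039 ≈ -2.9048e+10 + 3.6098e+9*I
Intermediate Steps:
W = 5148000 (W = -3960*(-1300) = 5148000)
k(T, N) = N + 56*N*T (k(T, N) = 56*N*T + N = N + 56*N*T)
L = I*√494039 (L = √(-21508 - 59*(1 + 56*143)) = √(-21508 - 59*(1 + 8008)) = √(-21508 - 59*8009) = √(-21508 - 472531) = √(-494039) = I*√494039 ≈ 702.88*I)
(-5656 + L)*(-12287 + W) = (-5656 + I*√494039)*(-12287 + 5148000) = (-5656 + I*√494039)*5135713 = -29047592728 + 5135713*I*√494039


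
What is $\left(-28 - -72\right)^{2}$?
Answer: $1936$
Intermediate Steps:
$\left(-28 - -72\right)^{2} = \left(-28 + 72\right)^{2} = 44^{2} = 1936$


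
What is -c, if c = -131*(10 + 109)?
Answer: 15589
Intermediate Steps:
c = -15589 (c = -131*119 = -15589)
-c = -1*(-15589) = 15589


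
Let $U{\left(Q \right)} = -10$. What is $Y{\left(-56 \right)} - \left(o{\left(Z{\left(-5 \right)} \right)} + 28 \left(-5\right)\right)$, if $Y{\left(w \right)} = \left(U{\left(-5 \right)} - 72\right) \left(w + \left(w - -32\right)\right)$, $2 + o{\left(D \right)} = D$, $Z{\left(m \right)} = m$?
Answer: $6707$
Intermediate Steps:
$o{\left(D \right)} = -2 + D$
$Y{\left(w \right)} = -2624 - 164 w$ ($Y{\left(w \right)} = \left(-10 - 72\right) \left(w + \left(w - -32\right)\right) = - 82 \left(w + \left(w + 32\right)\right) = - 82 \left(w + \left(32 + w\right)\right) = - 82 \left(32 + 2 w\right) = -2624 - 164 w$)
$Y{\left(-56 \right)} - \left(o{\left(Z{\left(-5 \right)} \right)} + 28 \left(-5\right)\right) = \left(-2624 - -9184\right) - \left(\left(-2 - 5\right) + 28 \left(-5\right)\right) = \left(-2624 + 9184\right) - \left(-7 - 140\right) = 6560 - -147 = 6560 + 147 = 6707$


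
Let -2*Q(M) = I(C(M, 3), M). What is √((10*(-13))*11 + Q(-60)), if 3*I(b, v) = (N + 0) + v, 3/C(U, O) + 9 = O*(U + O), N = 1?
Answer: I*√51126/6 ≈ 37.685*I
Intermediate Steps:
C(U, O) = 3/(-9 + O*(O + U)) (C(U, O) = 3/(-9 + O*(U + O)) = 3/(-9 + O*(O + U)))
I(b, v) = ⅓ + v/3 (I(b, v) = ((1 + 0) + v)/3 = (1 + v)/3 = ⅓ + v/3)
Q(M) = -⅙ - M/6 (Q(M) = -(⅓ + M/3)/2 = -⅙ - M/6)
√((10*(-13))*11 + Q(-60)) = √((10*(-13))*11 + (-⅙ - ⅙*(-60))) = √(-130*11 + (-⅙ + 10)) = √(-1430 + 59/6) = √(-8521/6) = I*√51126/6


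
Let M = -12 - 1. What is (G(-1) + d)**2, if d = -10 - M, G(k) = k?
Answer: 4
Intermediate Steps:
M = -13
d = 3 (d = -10 - 1*(-13) = -10 + 13 = 3)
(G(-1) + d)**2 = (-1 + 3)**2 = 2**2 = 4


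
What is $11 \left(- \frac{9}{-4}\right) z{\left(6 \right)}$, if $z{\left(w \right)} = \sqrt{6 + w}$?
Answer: $\frac{99 \sqrt{3}}{2} \approx 85.737$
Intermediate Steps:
$11 \left(- \frac{9}{-4}\right) z{\left(6 \right)} = 11 \left(- \frac{9}{-4}\right) \sqrt{6 + 6} = 11 \left(\left(-9\right) \left(- \frac{1}{4}\right)\right) \sqrt{12} = 11 \cdot \frac{9}{4} \cdot 2 \sqrt{3} = \frac{99 \cdot 2 \sqrt{3}}{4} = \frac{99 \sqrt{3}}{2}$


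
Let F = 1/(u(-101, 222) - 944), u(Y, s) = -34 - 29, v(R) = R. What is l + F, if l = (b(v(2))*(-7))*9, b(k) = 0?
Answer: -1/1007 ≈ -0.00099305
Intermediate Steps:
l = 0 (l = (0*(-7))*9 = 0*9 = 0)
u(Y, s) = -63
F = -1/1007 (F = 1/(-63 - 944) = 1/(-1007) = -1/1007 ≈ -0.00099305)
l + F = 0 - 1/1007 = -1/1007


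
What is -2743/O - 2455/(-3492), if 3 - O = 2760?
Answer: 5448997/3209148 ≈ 1.6980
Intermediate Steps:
O = -2757 (O = 3 - 1*2760 = 3 - 2760 = -2757)
-2743/O - 2455/(-3492) = -2743/(-2757) - 2455/(-3492) = -2743*(-1/2757) - 2455*(-1/3492) = 2743/2757 + 2455/3492 = 5448997/3209148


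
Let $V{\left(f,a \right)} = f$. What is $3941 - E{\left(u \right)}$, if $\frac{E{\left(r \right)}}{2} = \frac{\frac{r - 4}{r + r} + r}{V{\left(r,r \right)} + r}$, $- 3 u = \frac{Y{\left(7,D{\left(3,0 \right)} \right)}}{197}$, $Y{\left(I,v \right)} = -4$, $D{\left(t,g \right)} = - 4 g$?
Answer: $\frac{190105}{4} \approx 47526.0$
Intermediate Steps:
$u = \frac{4}{591}$ ($u = - \frac{\left(-4\right) \frac{1}{197}}{3} = \left(- \frac{1}{3}\right) \left(- \frac{4}{197}\right) = \frac{4}{591} \approx 0.0067682$)
$E{\left(r \right)} = \frac{r + \frac{-4 + r}{2 r}}{r}$ ($E{\left(r \right)} = 2 \frac{\frac{r - 4}{r + r} + r}{r + r} = 2 \frac{\frac{-4 + r}{2 r} + r}{2 r} = 2 \left(\left(-4 + r\right) \frac{1}{2 r} + r\right) \frac{1}{2 r} = 2 \left(\frac{-4 + r}{2 r} + r\right) \frac{1}{2 r} = 2 \left(r + \frac{-4 + r}{2 r}\right) \frac{1}{2 r} = 2 \frac{r + \frac{-4 + r}{2 r}}{2 r} = \frac{r + \frac{-4 + r}{2 r}}{r}$)
$3941 - E{\left(u \right)} = 3941 - \frac{-2 + \left(\frac{4}{591}\right)^{2} + \frac{1}{2} \cdot \frac{4}{591}}{\frac{16}{349281}} = 3941 - \frac{349281 \left(-2 + \frac{16}{349281} + \frac{2}{591}\right)}{16} = 3941 - \frac{349281}{16} \left(- \frac{697364}{349281}\right) = 3941 - - \frac{174341}{4} = 3941 + \frac{174341}{4} = \frac{190105}{4}$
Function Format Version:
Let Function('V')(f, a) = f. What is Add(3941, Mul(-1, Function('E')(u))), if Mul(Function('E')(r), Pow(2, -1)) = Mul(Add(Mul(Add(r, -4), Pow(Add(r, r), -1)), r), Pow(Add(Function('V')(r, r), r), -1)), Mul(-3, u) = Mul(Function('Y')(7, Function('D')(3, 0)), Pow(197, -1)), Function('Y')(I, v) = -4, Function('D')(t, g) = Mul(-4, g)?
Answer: Rational(190105, 4) ≈ 47526.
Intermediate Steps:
u = Rational(4, 591) (u = Mul(Rational(-1, 3), Mul(-4, Pow(197, -1))) = Mul(Rational(-1, 3), Mul(-4, Rational(1, 197))) = Mul(Rational(-1, 3), Rational(-4, 197)) = Rational(4, 591) ≈ 0.0067682)
Function('E')(r) = Mul(Pow(r, -1), Add(r, Mul(Rational(1, 2), Pow(r, -1), Add(-4, r)))) (Function('E')(r) = Mul(2, Mul(Add(Mul(Add(r, -4), Pow(Add(r, r), -1)), r), Pow(Add(r, r), -1))) = Mul(2, Mul(Add(Mul(Add(-4, r), Pow(Mul(2, r), -1)), r), Pow(Mul(2, r), -1))) = Mul(2, Mul(Add(Mul(Add(-4, r), Mul(Rational(1, 2), Pow(r, -1))), r), Mul(Rational(1, 2), Pow(r, -1)))) = Mul(2, Mul(Add(Mul(Rational(1, 2), Pow(r, -1), Add(-4, r)), r), Mul(Rational(1, 2), Pow(r, -1)))) = Mul(2, Mul(Add(r, Mul(Rational(1, 2), Pow(r, -1), Add(-4, r))), Mul(Rational(1, 2), Pow(r, -1)))) = Mul(2, Mul(Rational(1, 2), Pow(r, -1), Add(r, Mul(Rational(1, 2), Pow(r, -1), Add(-4, r))))) = Mul(Pow(r, -1), Add(r, Mul(Rational(1, 2), Pow(r, -1), Add(-4, r)))))
Add(3941, Mul(-1, Function('E')(u))) = Add(3941, Mul(-1, Mul(Pow(Rational(4, 591), -2), Add(-2, Pow(Rational(4, 591), 2), Mul(Rational(1, 2), Rational(4, 591)))))) = Add(3941, Mul(-1, Mul(Rational(349281, 16), Add(-2, Rational(16, 349281), Rational(2, 591))))) = Add(3941, Mul(-1, Mul(Rational(349281, 16), Rational(-697364, 349281)))) = Add(3941, Mul(-1, Rational(-174341, 4))) = Add(3941, Rational(174341, 4)) = Rational(190105, 4)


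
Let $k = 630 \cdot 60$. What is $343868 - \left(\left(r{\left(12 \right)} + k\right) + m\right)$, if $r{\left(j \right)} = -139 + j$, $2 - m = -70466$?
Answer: $235727$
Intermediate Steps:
$m = 70468$ ($m = 2 - -70466 = 2 + 70466 = 70468$)
$k = 37800$
$343868 - \left(\left(r{\left(12 \right)} + k\right) + m\right) = 343868 - \left(\left(\left(-139 + 12\right) + 37800\right) + 70468\right) = 343868 - \left(\left(-127 + 37800\right) + 70468\right) = 343868 - \left(37673 + 70468\right) = 343868 - 108141 = 235727$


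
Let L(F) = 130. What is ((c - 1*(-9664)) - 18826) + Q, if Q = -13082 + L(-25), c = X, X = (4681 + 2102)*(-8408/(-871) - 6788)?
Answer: -40065686314/871 ≈ -4.6000e+7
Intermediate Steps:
X = -40046425020/871 (X = 6783*(-8408*(-1/871) - 6788) = 6783*(8408/871 - 6788) = 6783*(-5903940/871) = -40046425020/871 ≈ -4.5978e+7)
c = -40046425020/871 ≈ -4.5978e+7
Q = -12952 (Q = -13082 + 130 = -12952)
((c - 1*(-9664)) - 18826) + Q = ((-40046425020/871 - 1*(-9664)) - 18826) - 12952 = ((-40046425020/871 + 9664) - 18826) - 12952 = (-40038007676/871 - 18826) - 12952 = -40054405122/871 - 12952 = -40065686314/871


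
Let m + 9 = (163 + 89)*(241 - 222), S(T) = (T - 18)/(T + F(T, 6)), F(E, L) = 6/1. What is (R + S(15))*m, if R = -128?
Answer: -4286763/7 ≈ -6.1240e+5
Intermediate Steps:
F(E, L) = 6 (F(E, L) = 6*1 = 6)
S(T) = (-18 + T)/(6 + T) (S(T) = (T - 18)/(T + 6) = (-18 + T)/(6 + T))
m = 4779 (m = -9 + (163 + 89)*(241 - 222) = -9 + 252*19 = -9 + 4788 = 4779)
(R + S(15))*m = (-128 + (-18 + 15)/(6 + 15))*4779 = (-128 - 3/21)*4779 = (-128 + (1/21)*(-3))*4779 = (-128 - 1/7)*4779 = -897/7*4779 = -4286763/7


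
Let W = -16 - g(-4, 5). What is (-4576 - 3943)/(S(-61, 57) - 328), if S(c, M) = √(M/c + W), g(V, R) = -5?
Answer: 21306019/820419 + 8519*I*√11102/3281676 ≈ 25.97 + 0.27352*I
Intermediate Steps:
W = -11 (W = -16 - 1*(-5) = -16 + 5 = -11)
S(c, M) = √(-11 + M/c) (S(c, M) = √(M/c - 11) = √(-11 + M/c))
(-4576 - 3943)/(S(-61, 57) - 328) = (-4576 - 3943)/(√(-11 + 57/(-61)) - 328) = -8519/(√(-11 + 57*(-1/61)) - 328) = -8519/(√(-11 - 57/61) - 328) = -8519/(√(-728/61) - 328) = -8519/(2*I*√11102/61 - 328) = -8519/(-328 + 2*I*√11102/61)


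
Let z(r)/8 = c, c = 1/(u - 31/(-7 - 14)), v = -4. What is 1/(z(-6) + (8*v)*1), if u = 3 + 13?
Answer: -367/11576 ≈ -0.031704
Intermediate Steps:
u = 16
c = 21/367 (c = 1/(16 - 31/(-7 - 14)) = 1/(16 - 31/(-21)) = 1/(16 - 31*(-1/21)) = 1/(16 + 31/21) = 1/(367/21) = 21/367 ≈ 0.057221)
z(r) = 168/367 (z(r) = 8*(21/367) = 168/367)
1/(z(-6) + (8*v)*1) = 1/(168/367 + (8*(-4))*1) = 1/(168/367 - 32*1) = 1/(168/367 - 32) = 1/(-11576/367) = -367/11576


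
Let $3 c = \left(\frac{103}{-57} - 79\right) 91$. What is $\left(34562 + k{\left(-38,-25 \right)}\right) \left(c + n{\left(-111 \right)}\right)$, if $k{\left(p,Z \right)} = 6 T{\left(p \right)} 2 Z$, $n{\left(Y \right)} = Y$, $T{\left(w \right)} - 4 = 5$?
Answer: $- \frac{13959602474}{171} \approx -8.1635 \cdot 10^{7}$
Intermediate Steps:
$T{\left(w \right)} = 9$ ($T{\left(w \right)} = 4 + 5 = 9$)
$c = - \frac{419146}{171}$ ($c = \frac{\left(\frac{103}{-57} - 79\right) 91}{3} = \frac{\left(103 \left(- \frac{1}{57}\right) - 79\right) 91}{3} = \frac{\left(- \frac{103}{57} - 79\right) 91}{3} = \frac{\left(- \frac{4606}{57}\right) 91}{3} = \frac{1}{3} \left(- \frac{419146}{57}\right) = - \frac{419146}{171} \approx -2451.1$)
$k{\left(p,Z \right)} = 108 Z$ ($k{\left(p,Z \right)} = 6 \cdot 9 \cdot 2 Z = 54 \cdot 2 Z = 108 Z$)
$\left(34562 + k{\left(-38,-25 \right)}\right) \left(c + n{\left(-111 \right)}\right) = \left(34562 + 108 \left(-25\right)\right) \left(- \frac{419146}{171} - 111\right) = \left(34562 - 2700\right) \left(- \frac{438127}{171}\right) = 31862 \left(- \frac{438127}{171}\right) = - \frac{13959602474}{171}$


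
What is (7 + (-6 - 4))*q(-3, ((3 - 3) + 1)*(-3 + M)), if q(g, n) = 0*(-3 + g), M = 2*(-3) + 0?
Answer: 0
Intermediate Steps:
M = -6 (M = -6 + 0 = -6)
q(g, n) = 0
(7 + (-6 - 4))*q(-3, ((3 - 3) + 1)*(-3 + M)) = (7 + (-6 - 4))*0 = (7 - 10)*0 = -3*0 = 0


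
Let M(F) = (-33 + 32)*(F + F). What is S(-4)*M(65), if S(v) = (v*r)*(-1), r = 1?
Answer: -520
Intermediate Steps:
M(F) = -2*F
S(v) = -v (S(v) = (v*1)*(-1) = v*(-1) = -v)
S(-4)*M(65) = (-1*(-4))*(-2*65) = 4*(-130) = -520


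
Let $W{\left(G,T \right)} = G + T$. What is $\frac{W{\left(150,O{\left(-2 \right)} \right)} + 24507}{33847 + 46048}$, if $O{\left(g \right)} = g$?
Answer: $\frac{4931}{15979} \approx 0.30859$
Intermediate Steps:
$\frac{W{\left(150,O{\left(-2 \right)} \right)} + 24507}{33847 + 46048} = \frac{\left(150 - 2\right) + 24507}{33847 + 46048} = \frac{148 + 24507}{79895} = 24655 \cdot \frac{1}{79895} = \frac{4931}{15979}$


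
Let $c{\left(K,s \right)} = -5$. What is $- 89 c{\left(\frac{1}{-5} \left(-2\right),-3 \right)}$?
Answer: $445$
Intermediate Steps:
$- 89 c{\left(\frac{1}{-5} \left(-2\right),-3 \right)} = \left(-89\right) \left(-5\right) = 445$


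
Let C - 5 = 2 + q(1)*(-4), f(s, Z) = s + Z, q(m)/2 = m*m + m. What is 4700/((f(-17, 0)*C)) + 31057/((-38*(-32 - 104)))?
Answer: 100489/2736 ≈ 36.728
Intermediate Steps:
q(m) = 2*m + 2*m² (q(m) = 2*(m*m + m) = 2*(m² + m) = 2*(m + m²) = 2*m + 2*m²)
f(s, Z) = Z + s
C = -9 (C = 5 + (2 + (2*1*(1 + 1))*(-4)) = 5 + (2 + (2*1*2)*(-4)) = 5 + (2 + 4*(-4)) = 5 + (2 - 16) = 5 - 14 = -9)
4700/((f(-17, 0)*C)) + 31057/((-38*(-32 - 104))) = 4700/(((0 - 17)*(-9))) + 31057/((-38*(-32 - 104))) = 4700/((-17*(-9))) + 31057/((-38*(-136))) = 4700/153 + 31057/5168 = 100489/2736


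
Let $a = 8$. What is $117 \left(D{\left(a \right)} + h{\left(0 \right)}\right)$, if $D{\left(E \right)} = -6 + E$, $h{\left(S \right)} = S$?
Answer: $234$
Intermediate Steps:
$117 \left(D{\left(a \right)} + h{\left(0 \right)}\right) = 117 \left(\left(-6 + 8\right) + 0\right) = 117 \left(2 + 0\right) = 117 \cdot 2 = 234$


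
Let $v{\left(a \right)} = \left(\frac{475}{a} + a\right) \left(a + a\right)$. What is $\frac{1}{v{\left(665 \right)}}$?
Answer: $\frac{1}{885400} \approx 1.1294 \cdot 10^{-6}$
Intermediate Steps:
$v{\left(a \right)} = 2 a \left(a + \frac{475}{a}\right)$ ($v{\left(a \right)} = \left(a + \frac{475}{a}\right) 2 a = 2 a \left(a + \frac{475}{a}\right)$)
$\frac{1}{v{\left(665 \right)}} = \frac{1}{950 + 2 \cdot 665^{2}} = \frac{1}{950 + 2 \cdot 442225} = \frac{1}{950 + 884450} = \frac{1}{885400}$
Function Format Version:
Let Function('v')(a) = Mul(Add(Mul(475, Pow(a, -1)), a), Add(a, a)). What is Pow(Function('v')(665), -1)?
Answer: Rational(1, 885400) ≈ 1.1294e-6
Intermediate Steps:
Function('v')(a) = Mul(2, a, Add(a, Mul(475, Pow(a, -1)))) (Function('v')(a) = Mul(Add(a, Mul(475, Pow(a, -1))), Mul(2, a)) = Mul(2, a, Add(a, Mul(475, Pow(a, -1)))))
Pow(Function('v')(665), -1) = Pow(Add(950, Mul(2, Pow(665, 2))), -1) = Pow(Add(950, Mul(2, 442225)), -1) = Pow(Add(950, 884450), -1) = Pow(885400, -1) = Rational(1, 885400)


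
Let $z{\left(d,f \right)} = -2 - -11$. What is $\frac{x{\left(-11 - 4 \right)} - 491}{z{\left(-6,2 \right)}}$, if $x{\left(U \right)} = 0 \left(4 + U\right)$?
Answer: $- \frac{491}{9} \approx -54.556$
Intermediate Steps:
$z{\left(d,f \right)} = 9$ ($z{\left(d,f \right)} = -2 + 11 = 9$)
$x{\left(U \right)} = 0$
$\frac{x{\left(-11 - 4 \right)} - 491}{z{\left(-6,2 \right)}} = \frac{0 - 491}{9} = \left(0 - 491\right) \frac{1}{9} = \left(-491\right) \frac{1}{9} = - \frac{491}{9}$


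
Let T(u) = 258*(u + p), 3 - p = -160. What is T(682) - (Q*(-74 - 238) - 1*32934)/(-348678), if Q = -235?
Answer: 12669221861/58113 ≈ 2.1801e+5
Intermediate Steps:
p = 163 (p = 3 - 1*(-160) = 3 + 160 = 163)
T(u) = 42054 + 258*u (T(u) = 258*(u + 163) = 258*(163 + u) = 42054 + 258*u)
T(682) - (Q*(-74 - 238) - 1*32934)/(-348678) = (42054 + 258*682) - (-235*(-74 - 238) - 1*32934)/(-348678) = (42054 + 175956) - (-235*(-312) - 32934)*(-1)/348678 = 218010 - (73320 - 32934)*(-1)/348678 = 218010 - 40386*(-1)/348678 = 218010 - 1*(-6731/58113) = 218010 + 6731/58113 = 12669221861/58113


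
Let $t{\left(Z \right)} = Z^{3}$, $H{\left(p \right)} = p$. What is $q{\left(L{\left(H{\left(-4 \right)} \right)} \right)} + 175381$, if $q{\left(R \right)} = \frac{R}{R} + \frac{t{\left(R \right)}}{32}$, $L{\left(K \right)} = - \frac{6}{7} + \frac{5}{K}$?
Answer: $\frac{123199335869}{702464} \approx 1.7538 \cdot 10^{5}$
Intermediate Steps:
$L{\left(K \right)} = - \frac{6}{7} + \frac{5}{K}$ ($L{\left(K \right)} = \left(-6\right) \frac{1}{7} + \frac{5}{K} = - \frac{6}{7} + \frac{5}{K}$)
$q{\left(R \right)} = 1 + \frac{R^{3}}{32}$ ($q{\left(R \right)} = \frac{R}{R} + \frac{R^{3}}{32} = 1 + R^{3} \cdot \frac{1}{32} = 1 + \frac{R^{3}}{32}$)
$q{\left(L{\left(H{\left(-4 \right)} \right)} \right)} + 175381 = \left(1 + \frac{\left(- \frac{6}{7} + \frac{5}{-4}\right)^{3}}{32}\right) + 175381 = \left(1 + \frac{\left(- \frac{6}{7} + 5 \left(- \frac{1}{4}\right)\right)^{3}}{32}\right) + 175381 = \left(1 + \frac{\left(- \frac{6}{7} - \frac{5}{4}\right)^{3}}{32}\right) + 175381 = \left(1 + \frac{\left(- \frac{59}{28}\right)^{3}}{32}\right) + 175381 = \left(1 + \frac{1}{32} \left(- \frac{205379}{21952}\right)\right) + 175381 = \left(1 - \frac{205379}{702464}\right) + 175381 = \frac{497085}{702464} + 175381 = \frac{123199335869}{702464}$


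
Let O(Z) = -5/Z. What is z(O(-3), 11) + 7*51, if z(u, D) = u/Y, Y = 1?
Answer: 1076/3 ≈ 358.67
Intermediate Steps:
z(u, D) = u (z(u, D) = u/1 = u*1 = u)
z(O(-3), 11) + 7*51 = -5/(-3) + 7*51 = -5*(-⅓) + 357 = 5/3 + 357 = 1076/3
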